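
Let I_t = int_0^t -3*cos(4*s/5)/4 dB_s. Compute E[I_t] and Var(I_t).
E[I_t] = 0; Var(I_t) = 9*t/32 + 45*sin(4*t/5)*cos(4*t/5)/128

The Itô integral of a deterministic integrand f(s) has mean 0 because each increment f(s) * (B_{s+ds} - B_s) has mean 0. By the Itô isometry:
  Var( int_0^t f(s) dB_s ) = E[ (int_0^t f(s) dB_s)^2 ] = int_0^t f(s)^2 ds.
Here f(s) = -3*cos(4*s/5)/4, so f(s)^2 = 9*cos(4*s/5)^2/16. Integrate:
  int_0^t (9*cos(4*s/5)^2/16) ds = 9*t/32 + 45*sin(4*t/5)*cos(4*t/5)/128.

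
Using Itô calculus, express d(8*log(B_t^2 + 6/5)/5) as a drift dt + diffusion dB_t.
d(8*log(B_t^2 + 6/5)/5) = (8*(6 - 5*B_t^2)/(5*B_t^2 + 6)^2) dt + (16*B_t/(5*B_t^2 + 6)) dB_t

Itô's formula for f(B_t) gives d f(B_t) = f'(B_t) dB_t + (1/2) f''(B_t) dt. Compute derivatives of f(x) = 8*log(x^2 + 6/5)/5:
  f'(x)  = 16*x/(5*x^2 + 6)
  f''(x) = 16*(6 - 5*x^2)/(5*x^2 + 6)^2
Substitute x = B_t and multiply the f'' term by 1/2:
  drift     = (1/2) * (16*(6 - 5*x^2)/(5*x^2 + 6)^2) evaluated at B_t = 8*(6 - 5*B_t^2)/(5*B_t^2 + 6)^2
  diffusion = (16*x/(5*x^2 + 6)) evaluated at B_t = 16*B_t/(5*B_t^2 + 6)
Therefore d(8*log(B_t^2 + 6/5)/5) = (8*(6 - 5*B_t^2)/(5*B_t^2 + 6)^2) dt + (16*B_t/(5*B_t^2 + 6)) dB_t.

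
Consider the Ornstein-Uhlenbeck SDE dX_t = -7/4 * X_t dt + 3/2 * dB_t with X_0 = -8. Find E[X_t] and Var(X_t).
E[X_t] = -8*exp(-7*t/4); Var(X_t) = 9/14 - 9*exp(-7*t/2)/14

The OU SDE dX = -theta X dt + sigma dB admits the integrating factor exp(theta t): d(exp(theta t) X_t) = sigma exp(theta t) dB_t. Integrating from 0 to t:
  X_t = x_0 * exp(-theta t) + sigma * int_0^t exp(-theta (t-s)) dB_s.
The Itô integral has mean 0 and (by the Itô isometry) variance sigma^2 * int_0^t exp(-2 theta (t - s)) ds = sigma^2 * (1 - exp(-2 theta t)) / (2 theta).
With theta = 7/4, sigma = 3/2, x_0 = -8:
  E[X_t] = -8 * exp(-7/4 t) = -8*exp(-7*t/4)
  Var(X_t) = (3/2)^2 * (1 - exp(-2*7/4 t)) / (2 * 7/4) = 9/14 - 9*exp(-7*t/2)/14.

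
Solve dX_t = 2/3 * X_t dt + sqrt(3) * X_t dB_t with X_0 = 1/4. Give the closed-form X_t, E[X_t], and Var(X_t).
X_t = 1/4 * exp((-5/6) t + (sqrt(3)) B_t); E[X_t] = exp(2*t/3)/4; Var(X_t) = (exp(3*t) - 1)*exp(4*t/3)/16

For GBM dX = mu X dt + sigma X dB with X_0 = x_0, apply Itô to Y = log X: dY = (mu - sigma^2/2) dt + sigma dB, so Y_t = log(x_0) + (mu - sigma^2/2) t + sigma B_t and hence X_t = x_0 * exp((mu - sigma^2/2) t + sigma B_t).
With mu = 2/3, sigma = sqrt(3), x_0 = 1/4, this gives:
  X_t = 1/4 * exp((-5/6) * t + (sqrt(3)) * B_t).
Since sigma*B_t ~ Normal(0, sigma^2 t), E[exp(sigma*B_t)] = exp(sigma^2 t / 2); so E[X_t] = x_0 * exp((mu - sigma^2/2) t) * exp(sigma^2 t / 2) = x_0 * exp(mu t) = exp(2*t/3)/4.
Var(X_t) = E[X_t^2] - (E[X_t])^2 = x_0^2 * exp(2 mu t) * (exp(sigma^2 t) - 1) = (exp(3*t) - 1)*exp(4*t/3)/16.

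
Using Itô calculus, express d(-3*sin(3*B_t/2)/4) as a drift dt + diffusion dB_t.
d(-3*sin(3*B_t/2)/4) = (27*sin(3*B_t/2)/32) dt + (-9*cos(3*B_t/2)/8) dB_t

Itô's formula for f(B_t) gives d f(B_t) = f'(B_t) dB_t + (1/2) f''(B_t) dt. Compute derivatives of f(x) = -3*sin(3*x/2)/4:
  f'(x)  = -9*cos(3*x/2)/8
  f''(x) = 27*sin(3*x/2)/16
Substitute x = B_t and multiply the f'' term by 1/2:
  drift     = (1/2) * (27*sin(3*x/2)/16) evaluated at B_t = 27*sin(3*B_t/2)/32
  diffusion = (-9*cos(3*x/2)/8) evaluated at B_t = -9*cos(3*B_t/2)/8
Therefore d(-3*sin(3*B_t/2)/4) = (27*sin(3*B_t/2)/32) dt + (-9*cos(3*B_t/2)/8) dB_t.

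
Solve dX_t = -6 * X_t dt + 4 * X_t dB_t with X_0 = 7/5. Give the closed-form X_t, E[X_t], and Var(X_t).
X_t = 7/5 * exp((-14) t + (4) B_t); E[X_t] = 7*exp(-6*t)/5; Var(X_t) = (49*exp(16*t) - 49)*exp(-12*t)/25

For GBM dX = mu X dt + sigma X dB with X_0 = x_0, apply Itô to Y = log X: dY = (mu - sigma^2/2) dt + sigma dB, so Y_t = log(x_0) + (mu - sigma^2/2) t + sigma B_t and hence X_t = x_0 * exp((mu - sigma^2/2) t + sigma B_t).
With mu = -6, sigma = 4, x_0 = 7/5, this gives:
  X_t = 7/5 * exp((-14) * t + (4) * B_t).
Since sigma*B_t ~ Normal(0, sigma^2 t), E[exp(sigma*B_t)] = exp(sigma^2 t / 2); so E[X_t] = x_0 * exp((mu - sigma^2/2) t) * exp(sigma^2 t / 2) = x_0 * exp(mu t) = 7*exp(-6*t)/5.
Var(X_t) = E[X_t^2] - (E[X_t])^2 = x_0^2 * exp(2 mu t) * (exp(sigma^2 t) - 1) = (49*exp(16*t) - 49)*exp(-12*t)/25.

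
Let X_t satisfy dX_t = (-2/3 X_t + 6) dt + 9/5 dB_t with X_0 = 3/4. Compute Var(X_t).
Var(X_t) = 243/100 - 243*exp(-4*t/3)/100

The variance V(t) = Var(X_t) satisfies V'(t) = 2 a V(t) + c^2 with V(0) = 0 (drift coefficient is linear in X, diffusion is constant). With a = -2/3, c = 9/5, the solution is
  V(t) = (c^2 / (2 a)) * (exp(2 a t) - 1)
       = ((9/5)^2 / (2*(-2/3))) * (exp((-4/3) t) - 1)
       = 243/100 - 243*exp(-4*t/3)/100.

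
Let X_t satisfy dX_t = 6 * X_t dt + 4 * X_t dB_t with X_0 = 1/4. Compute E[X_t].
E[X_t] = exp(6*t)/4

For GBM dX = mu X dt + sigma X dB with X_0 = x_0, apply Itô to Y = log X: dY = (mu - sigma^2/2) dt + sigma dB, so Y_t = log(x_0) + (mu - sigma^2/2) t + sigma B_t and hence X_t = x_0 * exp((mu - sigma^2/2) t + sigma B_t).
With mu = 6, sigma = 4, x_0 = 1/4, this gives:
  X_t = 1/4 * exp((-2) * t + (4) * B_t).
Since sigma*B_t ~ Normal(0, sigma^2 t), E[exp(sigma*B_t)] = exp(sigma^2 t / 2); so E[X_t] = x_0 * exp((mu - sigma^2/2) t) * exp(sigma^2 t / 2) = x_0 * exp(mu t) = exp(6*t)/4.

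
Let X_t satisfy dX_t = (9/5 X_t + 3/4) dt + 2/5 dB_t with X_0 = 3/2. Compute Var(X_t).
Var(X_t) = 2*exp(18*t/5)/45 - 2/45

The variance V(t) = Var(X_t) satisfies V'(t) = 2 a V(t) + c^2 with V(0) = 0 (drift coefficient is linear in X, diffusion is constant). With a = 9/5, c = 2/5, the solution is
  V(t) = (c^2 / (2 a)) * (exp(2 a t) - 1)
       = ((2/5)^2 / (2*(9/5))) * (exp((18/5) t) - 1)
       = 2*exp(18*t/5)/45 - 2/45.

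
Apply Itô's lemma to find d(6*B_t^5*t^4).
d(6*B_t^5*t^4) = (B_t^3*t^3*(24*B_t^2 + 60*t)) dt + (30*B_t^4*t^4) dB_t

Itô's formula for f(t, x): d f(t, B_t) = (f_t + (1/2) f_xx) dt + f_x dB_t. Compute partials of f(t, x) = 6*t^4*x^5:
  f_t(t,x)  = 24*t^3*x^5
  f_x(t,x)  = 30*t^4*x^4
  f_xx(t,x) = 120*t^4*x^3
Assemble drift = f_t + (1/2) f_xx = t^3*x^3*(60*t + 24*x^2) and diffusion = f_x = 30*t^4*x^4. Substituting x = B_t:
  d(6*B_t^5*t^4) = (B_t^3*t^3*(24*B_t^2 + 60*t)) dt + (30*B_t^4*t^4) dB_t.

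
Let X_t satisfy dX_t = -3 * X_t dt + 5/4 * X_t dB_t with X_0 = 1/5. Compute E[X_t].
E[X_t] = exp(-3*t)/5

For GBM dX = mu X dt + sigma X dB with X_0 = x_0, apply Itô to Y = log X: dY = (mu - sigma^2/2) dt + sigma dB, so Y_t = log(x_0) + (mu - sigma^2/2) t + sigma B_t and hence X_t = x_0 * exp((mu - sigma^2/2) t + sigma B_t).
With mu = -3, sigma = 5/4, x_0 = 1/5, this gives:
  X_t = 1/5 * exp((-121/32) * t + (5/4) * B_t).
Since sigma*B_t ~ Normal(0, sigma^2 t), E[exp(sigma*B_t)] = exp(sigma^2 t / 2); so E[X_t] = x_0 * exp((mu - sigma^2/2) t) * exp(sigma^2 t / 2) = x_0 * exp(mu t) = exp(-3*t)/5.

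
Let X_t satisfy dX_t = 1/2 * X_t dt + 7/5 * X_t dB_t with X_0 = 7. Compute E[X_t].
E[X_t] = 7*exp(t/2)

For GBM dX = mu X dt + sigma X dB with X_0 = x_0, apply Itô to Y = log X: dY = (mu - sigma^2/2) dt + sigma dB, so Y_t = log(x_0) + (mu - sigma^2/2) t + sigma B_t and hence X_t = x_0 * exp((mu - sigma^2/2) t + sigma B_t).
With mu = 1/2, sigma = 7/5, x_0 = 7, this gives:
  X_t = 7 * exp((-12/25) * t + (7/5) * B_t).
Since sigma*B_t ~ Normal(0, sigma^2 t), E[exp(sigma*B_t)] = exp(sigma^2 t / 2); so E[X_t] = x_0 * exp((mu - sigma^2/2) t) * exp(sigma^2 t / 2) = x_0 * exp(mu t) = 7*exp(t/2).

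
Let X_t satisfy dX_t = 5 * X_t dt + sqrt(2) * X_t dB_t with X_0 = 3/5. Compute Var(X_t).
Var(X_t) = 9*(exp(2*t) - 1)*exp(10*t)/25

For GBM dX = mu X dt + sigma X dB with X_0 = x_0, apply Itô to Y = log X: dY = (mu - sigma^2/2) dt + sigma dB, so Y_t = log(x_0) + (mu - sigma^2/2) t + sigma B_t and hence X_t = x_0 * exp((mu - sigma^2/2) t + sigma B_t).
With mu = 5, sigma = sqrt(2), x_0 = 3/5, this gives:
  X_t = 3/5 * exp((4) * t + (sqrt(2)) * B_t).
Since sigma*B_t ~ Normal(0, sigma^2 t), E[exp(sigma*B_t)] = exp(sigma^2 t / 2); so E[X_t] = x_0 * exp((mu - sigma^2/2) t) * exp(sigma^2 t / 2) = x_0 * exp(mu t) = 3*exp(5*t)/5.
Var(X_t) = E[X_t^2] - (E[X_t])^2 = x_0^2 * exp(2 mu t) * (exp(sigma^2 t) - 1) = 9*(exp(2*t) - 1)*exp(10*t)/25.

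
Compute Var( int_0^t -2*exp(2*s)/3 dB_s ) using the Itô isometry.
Var = exp(4*t)/9 - 1/9

The Itô integral of a deterministic integrand f(s) has mean 0 because each increment f(s) * (B_{s+ds} - B_s) has mean 0. By the Itô isometry:
  Var( int_0^t f(s) dB_s ) = E[ (int_0^t f(s) dB_s)^2 ] = int_0^t f(s)^2 ds.
Here f(s) = -2*exp(2*s)/3, so f(s)^2 = 4*exp(4*s)/9. Integrate:
  int_0^t (4*exp(4*s)/9) ds = exp(4*t)/9 - 1/9.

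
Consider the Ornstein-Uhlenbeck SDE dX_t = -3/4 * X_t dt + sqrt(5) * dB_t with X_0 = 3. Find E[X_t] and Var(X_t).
E[X_t] = 3*exp(-3*t/4); Var(X_t) = 10/3 - 10*exp(-3*t/2)/3

The OU SDE dX = -theta X dt + sigma dB admits the integrating factor exp(theta t): d(exp(theta t) X_t) = sigma exp(theta t) dB_t. Integrating from 0 to t:
  X_t = x_0 * exp(-theta t) + sigma * int_0^t exp(-theta (t-s)) dB_s.
The Itô integral has mean 0 and (by the Itô isometry) variance sigma^2 * int_0^t exp(-2 theta (t - s)) ds = sigma^2 * (1 - exp(-2 theta t)) / (2 theta).
With theta = 3/4, sigma = sqrt(5), x_0 = 3:
  E[X_t] = 3 * exp(-3/4 t) = 3*exp(-3*t/4)
  Var(X_t) = (sqrt(5))^2 * (1 - exp(-2*3/4 t)) / (2 * 3/4) = 10/3 - 10*exp(-3*t/2)/3.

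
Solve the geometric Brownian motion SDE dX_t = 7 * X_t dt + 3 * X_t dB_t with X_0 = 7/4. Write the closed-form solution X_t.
X_t = 7/4 * exp((5/2) * t + (3) * B_t)

For GBM dX = mu X dt + sigma X dB with X_0 = x_0, apply Itô to Y = log X: dY = (mu - sigma^2/2) dt + sigma dB, so Y_t = log(x_0) + (mu - sigma^2/2) t + sigma B_t and hence X_t = x_0 * exp((mu - sigma^2/2) t + sigma B_t).
With mu = 7, sigma = 3, x_0 = 7/4, this gives:
  X_t = 7/4 * exp((5/2) * t + (3) * B_t).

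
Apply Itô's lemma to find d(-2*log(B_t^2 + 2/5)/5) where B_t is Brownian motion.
d(-2*log(B_t^2 + 2/5)/5) = (2*(5*B_t^2 - 2)/(5*B_t^2 + 2)^2) dt + (-4*B_t/(5*B_t^2 + 2)) dB_t

Itô's formula for f(B_t) gives d f(B_t) = f'(B_t) dB_t + (1/2) f''(B_t) dt. Compute derivatives of f(x) = -2*log(x^2 + 2/5)/5:
  f'(x)  = -4*x/(5*x^2 + 2)
  f''(x) = 4*(5*x^2 - 2)/(5*x^2 + 2)^2
Substitute x = B_t and multiply the f'' term by 1/2:
  drift     = (1/2) * (4*(5*x^2 - 2)/(5*x^2 + 2)^2) evaluated at B_t = 2*(5*B_t^2 - 2)/(5*B_t^2 + 2)^2
  diffusion = (-4*x/(5*x^2 + 2)) evaluated at B_t = -4*B_t/(5*B_t^2 + 2)
Therefore d(-2*log(B_t^2 + 2/5)/5) = (2*(5*B_t^2 - 2)/(5*B_t^2 + 2)^2) dt + (-4*B_t/(5*B_t^2 + 2)) dB_t.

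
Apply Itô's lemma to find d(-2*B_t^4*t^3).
d(-2*B_t^4*t^3) = (6*B_t^2*t^2*(-B_t^2 - 2*t)) dt + (-8*B_t^3*t^3) dB_t

Itô's formula for f(t, x): d f(t, B_t) = (f_t + (1/2) f_xx) dt + f_x dB_t. Compute partials of f(t, x) = -2*t^3*x^4:
  f_t(t,x)  = -6*t^2*x^4
  f_x(t,x)  = -8*t^3*x^3
  f_xx(t,x) = -24*t^3*x^2
Assemble drift = f_t + (1/2) f_xx = 6*t^2*x^2*(-2*t - x^2) and diffusion = f_x = -8*t^3*x^3. Substituting x = B_t:
  d(-2*B_t^4*t^3) = (6*B_t^2*t^2*(-B_t^2 - 2*t)) dt + (-8*B_t^3*t^3) dB_t.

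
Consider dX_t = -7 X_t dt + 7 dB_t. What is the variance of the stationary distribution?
lim Var(X_t) = 7/2

The OU SDE dX = -theta X dt + sigma dB admits the integrating factor exp(theta t): d(exp(theta t) X_t) = sigma exp(theta t) dB_t. Integrating from 0 to t gives X_t = x_0 * exp(-theta t) + sigma * int_0^t exp(-theta (t-s)) dB_s for any initial x_0. The Itô integral has variance (by the Itô isometry) sigma^2 * int_0^t exp(-2 theta (t - s)) ds = sigma^2 * (1 - exp(-2 theta t)) / (2 theta), independent of x_0.
With theta = 7, sigma = 7:
  Var(X_t) = (7)^2 * (1 - exp(-2*7 t)) / (2 * 7) = 7/2 - 7*exp(-14*t)/2.
As t -> infinity, exp(-2*7 t) -> 0, so the stationary variance is sigma^2 / (2 theta) = 7/2.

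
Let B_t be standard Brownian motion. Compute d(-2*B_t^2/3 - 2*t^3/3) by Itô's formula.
d(-2*B_t^2/3 - 2*t^3/3) = (-2*t^2 - 2/3) dt + (-4*B_t/3) dB_t

Itô's formula for f(t, x): d f(t, B_t) = (f_t + (1/2) f_xx) dt + f_x dB_t. Compute partials of f(t, x) = -2*t^3/3 - 2*x^2/3:
  f_t(t,x)  = -2*t^2
  f_x(t,x)  = -4*x/3
  f_xx(t,x) = -4/3
Assemble drift = f_t + (1/2) f_xx = -2*t^2 - 2/3 and diffusion = f_x = -4*x/3. Substituting x = B_t:
  d(-2*B_t^2/3 - 2*t^3/3) = (-2*t^2 - 2/3) dt + (-4*B_t/3) dB_t.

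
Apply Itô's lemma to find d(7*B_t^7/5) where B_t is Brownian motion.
d(7*B_t^7/5) = (147*B_t^5/5) dt + (49*B_t^6/5) dB_t

Itô's formula for f(B_t) gives d f(B_t) = f'(B_t) dB_t + (1/2) f''(B_t) dt. Compute derivatives of f(x) = 7*x^7/5:
  f'(x)  = 49*x^6/5
  f''(x) = 294*x^5/5
Substitute x = B_t and multiply the f'' term by 1/2:
  drift     = (1/2) * (294*x^5/5) evaluated at B_t = 147*B_t^5/5
  diffusion = (49*x^6/5) evaluated at B_t = 49*B_t^6/5
Therefore d(7*B_t^7/5) = (147*B_t^5/5) dt + (49*B_t^6/5) dB_t.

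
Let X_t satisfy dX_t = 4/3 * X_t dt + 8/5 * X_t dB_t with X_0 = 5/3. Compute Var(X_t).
Var(X_t) = 25*(exp(64*t/25) - 1)*exp(8*t/3)/9

For GBM dX = mu X dt + sigma X dB with X_0 = x_0, apply Itô to Y = log X: dY = (mu - sigma^2/2) dt + sigma dB, so Y_t = log(x_0) + (mu - sigma^2/2) t + sigma B_t and hence X_t = x_0 * exp((mu - sigma^2/2) t + sigma B_t).
With mu = 4/3, sigma = 8/5, x_0 = 5/3, this gives:
  X_t = 5/3 * exp((4/75) * t + (8/5) * B_t).
Since sigma*B_t ~ Normal(0, sigma^2 t), E[exp(sigma*B_t)] = exp(sigma^2 t / 2); so E[X_t] = x_0 * exp((mu - sigma^2/2) t) * exp(sigma^2 t / 2) = x_0 * exp(mu t) = 5*exp(4*t/3)/3.
Var(X_t) = E[X_t^2] - (E[X_t])^2 = x_0^2 * exp(2 mu t) * (exp(sigma^2 t) - 1) = 25*(exp(64*t/25) - 1)*exp(8*t/3)/9.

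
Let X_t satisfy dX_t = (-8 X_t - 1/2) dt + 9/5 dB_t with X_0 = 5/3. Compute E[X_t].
E[X_t] = -1/16 + 83*exp(-8*t)/48

Taking expectations and using E[dB_t] = 0, the mean m(t) = E[X_t] satisfies the ODE m'(t) = a m(t) + b with m(0) = x_0. With a = -8, b = -1/2, x_0 = 5/3, the solution is
  m(t) = x_0 * exp(a t) + (b/a) * (exp(a t) - 1)
       = (5/3) * exp((-8) t) + ((-1/2)/(-8)) * (exp((-8) t) - 1)
       = -1/16 + 83*exp(-8*t)/48.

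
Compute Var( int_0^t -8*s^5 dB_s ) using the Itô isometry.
Var = 64*t^11/11

The Itô integral of a deterministic integrand f(s) has mean 0 because each increment f(s) * (B_{s+ds} - B_s) has mean 0. By the Itô isometry:
  Var( int_0^t f(s) dB_s ) = E[ (int_0^t f(s) dB_s)^2 ] = int_0^t f(s)^2 ds.
Here f(s) = -8*s^5, so f(s)^2 = 64*s^10. Integrate:
  int_0^t (64*s^10) ds = 64*t^11/11.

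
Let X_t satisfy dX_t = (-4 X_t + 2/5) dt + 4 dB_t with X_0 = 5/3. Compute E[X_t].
E[X_t] = 1/10 + 47*exp(-4*t)/30

Taking expectations and using E[dB_t] = 0, the mean m(t) = E[X_t] satisfies the ODE m'(t) = a m(t) + b with m(0) = x_0. With a = -4, b = 2/5, x_0 = 5/3, the solution is
  m(t) = x_0 * exp(a t) + (b/a) * (exp(a t) - 1)
       = (5/3) * exp((-4) t) + ((2/5)/(-4)) * (exp((-4) t) - 1)
       = 1/10 + 47*exp(-4*t)/30.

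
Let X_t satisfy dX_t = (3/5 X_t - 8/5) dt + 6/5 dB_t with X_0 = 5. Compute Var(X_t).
Var(X_t) = 6*exp(6*t/5)/5 - 6/5

The variance V(t) = Var(X_t) satisfies V'(t) = 2 a V(t) + c^2 with V(0) = 0 (drift coefficient is linear in X, diffusion is constant). With a = 3/5, c = 6/5, the solution is
  V(t) = (c^2 / (2 a)) * (exp(2 a t) - 1)
       = ((6/5)^2 / (2*(3/5))) * (exp((6/5) t) - 1)
       = 6*exp(6*t/5)/5 - 6/5.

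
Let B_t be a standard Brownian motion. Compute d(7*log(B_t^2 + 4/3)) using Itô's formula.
d(7*log(B_t^2 + 4/3)) = (21*(4 - 3*B_t^2)/(3*B_t^2 + 4)^2) dt + (42*B_t/(3*B_t^2 + 4)) dB_t

Itô's formula for f(B_t) gives d f(B_t) = f'(B_t) dB_t + (1/2) f''(B_t) dt. Compute derivatives of f(x) = 7*log(x^2 + 4/3):
  f'(x)  = 42*x/(3*x^2 + 4)
  f''(x) = 42*(4 - 3*x^2)/(3*x^2 + 4)^2
Substitute x = B_t and multiply the f'' term by 1/2:
  drift     = (1/2) * (42*(4 - 3*x^2)/(3*x^2 + 4)^2) evaluated at B_t = 21*(4 - 3*B_t^2)/(3*B_t^2 + 4)^2
  diffusion = (42*x/(3*x^2 + 4)) evaluated at B_t = 42*B_t/(3*B_t^2 + 4)
Therefore d(7*log(B_t^2 + 4/3)) = (21*(4 - 3*B_t^2)/(3*B_t^2 + 4)^2) dt + (42*B_t/(3*B_t^2 + 4)) dB_t.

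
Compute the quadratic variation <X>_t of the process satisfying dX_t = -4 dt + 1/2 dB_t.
<X>_t = t/4

For an Itô process dX_t = a(t) dt + b(t) dB_t, the quadratic variation is <X>_t = int_0^t b(s)^2 ds (the drift term does not contribute). Here b(s) = 1/2, so
  b(s)^2 = 1/4.
Integrating from 0 to t:
  <X>_t = int_0^t (1/4) ds = t/4.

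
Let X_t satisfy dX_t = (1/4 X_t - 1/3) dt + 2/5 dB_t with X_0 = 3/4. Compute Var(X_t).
Var(X_t) = 8*exp(t/2)/25 - 8/25

The variance V(t) = Var(X_t) satisfies V'(t) = 2 a V(t) + c^2 with V(0) = 0 (drift coefficient is linear in X, diffusion is constant). With a = 1/4, c = 2/5, the solution is
  V(t) = (c^2 / (2 a)) * (exp(2 a t) - 1)
       = ((2/5)^2 / (2*(1/4))) * (exp((1/2) t) - 1)
       = 8*exp(t/2)/25 - 8/25.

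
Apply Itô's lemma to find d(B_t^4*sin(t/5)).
d(B_t^4*sin(t/5)) = (B_t^2*(B_t^2*cos(t/5) + 30*sin(t/5))/5) dt + (4*B_t^3*sin(t/5)) dB_t

Itô's formula for f(t, x): d f(t, B_t) = (f_t + (1/2) f_xx) dt + f_x dB_t. Compute partials of f(t, x) = x^4*sin(t/5):
  f_t(t,x)  = x^4*cos(t/5)/5
  f_x(t,x)  = 4*x^3*sin(t/5)
  f_xx(t,x) = 12*x^2*sin(t/5)
Assemble drift = f_t + (1/2) f_xx = x^2*(x^2*cos(t/5) + 30*sin(t/5))/5 and diffusion = f_x = 4*x^3*sin(t/5). Substituting x = B_t:
  d(B_t^4*sin(t/5)) = (B_t^2*(B_t^2*cos(t/5) + 30*sin(t/5))/5) dt + (4*B_t^3*sin(t/5)) dB_t.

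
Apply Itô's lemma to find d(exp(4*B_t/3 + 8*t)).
d(exp(4*B_t/3 + 8*t)) = (80*exp(4*B_t/3 + 8*t)/9) dt + (4*exp(4*B_t/3 + 8*t)/3) dB_t

Itô's formula for f(t, x): d f(t, B_t) = (f_t + (1/2) f_xx) dt + f_x dB_t. Compute partials of f(t, x) = exp(8*t + 4*x/3):
  f_t(t,x)  = 8*exp(8*t + 4*x/3)
  f_x(t,x)  = 4*exp(8*t + 4*x/3)/3
  f_xx(t,x) = 16*exp(8*t + 4*x/3)/9
Assemble drift = f_t + (1/2) f_xx = 80*exp(8*t + 4*x/3)/9 and diffusion = f_x = 4*exp(8*t + 4*x/3)/3. Substituting x = B_t:
  d(exp(4*B_t/3 + 8*t)) = (80*exp(4*B_t/3 + 8*t)/9) dt + (4*exp(4*B_t/3 + 8*t)/3) dB_t.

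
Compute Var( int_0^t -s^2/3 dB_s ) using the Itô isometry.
Var = t^5/45

The Itô integral of a deterministic integrand f(s) has mean 0 because each increment f(s) * (B_{s+ds} - B_s) has mean 0. By the Itô isometry:
  Var( int_0^t f(s) dB_s ) = E[ (int_0^t f(s) dB_s)^2 ] = int_0^t f(s)^2 ds.
Here f(s) = -s^2/3, so f(s)^2 = s^4/9. Integrate:
  int_0^t (s^4/9) ds = t^5/45.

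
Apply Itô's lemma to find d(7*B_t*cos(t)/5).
d(7*B_t*cos(t)/5) = (-7*B_t*sin(t)/5) dt + (7*cos(t)/5) dB_t

Itô's formula for f(t, x): d f(t, B_t) = (f_t + (1/2) f_xx) dt + f_x dB_t. Compute partials of f(t, x) = 7*x*cos(t)/5:
  f_t(t,x)  = -7*x*sin(t)/5
  f_x(t,x)  = 7*cos(t)/5
  f_xx(t,x) = 0
Assemble drift = f_t + (1/2) f_xx = -7*x*sin(t)/5 and diffusion = f_x = 7*cos(t)/5. Substituting x = B_t:
  d(7*B_t*cos(t)/5) = (-7*B_t*sin(t)/5) dt + (7*cos(t)/5) dB_t.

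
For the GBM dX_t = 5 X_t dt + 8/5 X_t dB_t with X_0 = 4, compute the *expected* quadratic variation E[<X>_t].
E[<X>_t] = 512*exp(314*t/25)/157 - 512/157

<X>_t = int_0^t ((8/5) * X_s)^2 ds. Taking expectation inside the integral: E[<X>_t] = (8/5)^2 * int_0^t E[X_s^2] ds. For GBM, E[X_s^2] = x_0^2 * exp((2 mu + sigma^2) s). Integrating:
  E[<X>_t] = (8/5)^2 * 4^2 * (exp((2*5 + (8/5)^2) t) - 1) / (2*5 + (8/5)^2)
           = (8/5)^2 * 4^2 * (exp((314/25) t) - 1) / (314/25) = 512*exp(314*t/25)/157 - 512/157.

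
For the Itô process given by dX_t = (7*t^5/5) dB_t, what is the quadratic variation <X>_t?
<X>_t = 49*t^11/275

For an Itô process dX_t = a(t) dt + b(t) dB_t, the quadratic variation is <X>_t = int_0^t b(s)^2 ds (the drift term does not contribute). Here b(s) = 7*s^5/5, so
  b(s)^2 = 49*s^10/25.
Integrating from 0 to t:
  <X>_t = int_0^t (49*s^10/25) ds = 49*t^11/275.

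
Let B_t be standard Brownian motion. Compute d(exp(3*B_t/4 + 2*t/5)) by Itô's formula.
d(exp(3*B_t/4 + 2*t/5)) = (109*exp(3*B_t/4 + 2*t/5)/160) dt + (3*exp(3*B_t/4 + 2*t/5)/4) dB_t

Itô's formula for f(t, x): d f(t, B_t) = (f_t + (1/2) f_xx) dt + f_x dB_t. Compute partials of f(t, x) = exp(2*t/5 + 3*x/4):
  f_t(t,x)  = 2*exp(2*t/5 + 3*x/4)/5
  f_x(t,x)  = 3*exp(2*t/5 + 3*x/4)/4
  f_xx(t,x) = 9*exp(2*t/5 + 3*x/4)/16
Assemble drift = f_t + (1/2) f_xx = 109*exp(2*t/5 + 3*x/4)/160 and diffusion = f_x = 3*exp(2*t/5 + 3*x/4)/4. Substituting x = B_t:
  d(exp(3*B_t/4 + 2*t/5)) = (109*exp(3*B_t/4 + 2*t/5)/160) dt + (3*exp(3*B_t/4 + 2*t/5)/4) dB_t.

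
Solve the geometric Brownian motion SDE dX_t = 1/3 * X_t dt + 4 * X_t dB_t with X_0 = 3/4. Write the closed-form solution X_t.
X_t = 3/4 * exp((-23/3) * t + (4) * B_t)

For GBM dX = mu X dt + sigma X dB with X_0 = x_0, apply Itô to Y = log X: dY = (mu - sigma^2/2) dt + sigma dB, so Y_t = log(x_0) + (mu - sigma^2/2) t + sigma B_t and hence X_t = x_0 * exp((mu - sigma^2/2) t + sigma B_t).
With mu = 1/3, sigma = 4, x_0 = 3/4, this gives:
  X_t = 3/4 * exp((-23/3) * t + (4) * B_t).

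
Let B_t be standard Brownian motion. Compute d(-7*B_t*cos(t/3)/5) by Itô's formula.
d(-7*B_t*cos(t/3)/5) = (7*B_t*sin(t/3)/15) dt + (-7*cos(t/3)/5) dB_t

Itô's formula for f(t, x): d f(t, B_t) = (f_t + (1/2) f_xx) dt + f_x dB_t. Compute partials of f(t, x) = -7*x*cos(t/3)/5:
  f_t(t,x)  = 7*x*sin(t/3)/15
  f_x(t,x)  = -7*cos(t/3)/5
  f_xx(t,x) = 0
Assemble drift = f_t + (1/2) f_xx = 7*x*sin(t/3)/15 and diffusion = f_x = -7*cos(t/3)/5. Substituting x = B_t:
  d(-7*B_t*cos(t/3)/5) = (7*B_t*sin(t/3)/15) dt + (-7*cos(t/3)/5) dB_t.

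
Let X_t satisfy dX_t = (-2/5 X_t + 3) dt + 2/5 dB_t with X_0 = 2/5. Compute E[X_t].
E[X_t] = 15/2 - 71*exp(-2*t/5)/10

Taking expectations and using E[dB_t] = 0, the mean m(t) = E[X_t] satisfies the ODE m'(t) = a m(t) + b with m(0) = x_0. With a = -2/5, b = 3, x_0 = 2/5, the solution is
  m(t) = x_0 * exp(a t) + (b/a) * (exp(a t) - 1)
       = (2/5) * exp((-2/5) t) + (3/(-2/5)) * (exp((-2/5) t) - 1)
       = 15/2 - 71*exp(-2*t/5)/10.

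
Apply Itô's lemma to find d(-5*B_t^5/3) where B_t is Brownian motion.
d(-5*B_t^5/3) = (-50*B_t^3/3) dt + (-25*B_t^4/3) dB_t

Itô's formula for f(B_t) gives d f(B_t) = f'(B_t) dB_t + (1/2) f''(B_t) dt. Compute derivatives of f(x) = -5*x^5/3:
  f'(x)  = -25*x^4/3
  f''(x) = -100*x^3/3
Substitute x = B_t and multiply the f'' term by 1/2:
  drift     = (1/2) * (-100*x^3/3) evaluated at B_t = -50*B_t^3/3
  diffusion = (-25*x^4/3) evaluated at B_t = -25*B_t^4/3
Therefore d(-5*B_t^5/3) = (-50*B_t^3/3) dt + (-25*B_t^4/3) dB_t.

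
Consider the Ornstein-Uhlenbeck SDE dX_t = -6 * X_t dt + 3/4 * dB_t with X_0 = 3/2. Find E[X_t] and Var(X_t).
E[X_t] = 3*exp(-6*t)/2; Var(X_t) = 3/64 - 3*exp(-12*t)/64

The OU SDE dX = -theta X dt + sigma dB admits the integrating factor exp(theta t): d(exp(theta t) X_t) = sigma exp(theta t) dB_t. Integrating from 0 to t:
  X_t = x_0 * exp(-theta t) + sigma * int_0^t exp(-theta (t-s)) dB_s.
The Itô integral has mean 0 and (by the Itô isometry) variance sigma^2 * int_0^t exp(-2 theta (t - s)) ds = sigma^2 * (1 - exp(-2 theta t)) / (2 theta).
With theta = 6, sigma = 3/4, x_0 = 3/2:
  E[X_t] = 3/2 * exp(-6 t) = 3*exp(-6*t)/2
  Var(X_t) = (3/4)^2 * (1 - exp(-2*6 t)) / (2 * 6) = 3/64 - 3*exp(-12*t)/64.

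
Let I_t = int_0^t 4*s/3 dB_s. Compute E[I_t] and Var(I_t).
E[I_t] = 0; Var(I_t) = 16*t^3/27

The Itô integral of a deterministic integrand f(s) has mean 0 because each increment f(s) * (B_{s+ds} - B_s) has mean 0. By the Itô isometry:
  Var( int_0^t f(s) dB_s ) = E[ (int_0^t f(s) dB_s)^2 ] = int_0^t f(s)^2 ds.
Here f(s) = 4*s/3, so f(s)^2 = 16*s^2/9. Integrate:
  int_0^t (16*s^2/9) ds = 16*t^3/27.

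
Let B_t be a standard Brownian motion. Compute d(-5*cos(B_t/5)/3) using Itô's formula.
d(-5*cos(B_t/5)/3) = (cos(B_t/5)/30) dt + (sin(B_t/5)/3) dB_t

Itô's formula for f(B_t) gives d f(B_t) = f'(B_t) dB_t + (1/2) f''(B_t) dt. Compute derivatives of f(x) = -5*cos(x/5)/3:
  f'(x)  = sin(x/5)/3
  f''(x) = cos(x/5)/15
Substitute x = B_t and multiply the f'' term by 1/2:
  drift     = (1/2) * (cos(x/5)/15) evaluated at B_t = cos(B_t/5)/30
  diffusion = (sin(x/5)/3) evaluated at B_t = sin(B_t/5)/3
Therefore d(-5*cos(B_t/5)/3) = (cos(B_t/5)/30) dt + (sin(B_t/5)/3) dB_t.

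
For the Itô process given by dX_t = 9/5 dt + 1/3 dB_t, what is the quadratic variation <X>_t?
<X>_t = t/9

For an Itô process dX_t = a(t) dt + b(t) dB_t, the quadratic variation is <X>_t = int_0^t b(s)^2 ds (the drift term does not contribute). Here b(s) = 1/3, so
  b(s)^2 = 1/9.
Integrating from 0 to t:
  <X>_t = int_0^t (1/9) ds = t/9.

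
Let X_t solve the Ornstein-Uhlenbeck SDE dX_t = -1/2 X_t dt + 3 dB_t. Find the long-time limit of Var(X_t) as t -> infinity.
lim Var(X_t) = 9

The OU SDE dX = -theta X dt + sigma dB admits the integrating factor exp(theta t): d(exp(theta t) X_t) = sigma exp(theta t) dB_t. Integrating from 0 to t gives X_t = x_0 * exp(-theta t) + sigma * int_0^t exp(-theta (t-s)) dB_s for any initial x_0. The Itô integral has variance (by the Itô isometry) sigma^2 * int_0^t exp(-2 theta (t - s)) ds = sigma^2 * (1 - exp(-2 theta t)) / (2 theta), independent of x_0.
With theta = 1/2, sigma = 3:
  Var(X_t) = (3)^2 * (1 - exp(-2*1/2 t)) / (2 * 1/2) = 9 - 9*exp(-t).
As t -> infinity, exp(-2*1/2 t) -> 0, so the stationary variance is sigma^2 / (2 theta) = 9.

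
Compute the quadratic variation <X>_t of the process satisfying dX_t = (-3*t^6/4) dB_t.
<X>_t = 9*t^13/208

For an Itô process dX_t = a(t) dt + b(t) dB_t, the quadratic variation is <X>_t = int_0^t b(s)^2 ds (the drift term does not contribute). Here b(s) = -3*s^6/4, so
  b(s)^2 = 9*s^12/16.
Integrating from 0 to t:
  <X>_t = int_0^t (9*s^12/16) ds = 9*t^13/208.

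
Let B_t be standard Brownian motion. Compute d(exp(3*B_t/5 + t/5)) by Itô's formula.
d(exp(3*B_t/5 + t/5)) = (19*exp(3*B_t/5 + t/5)/50) dt + (3*exp(3*B_t/5 + t/5)/5) dB_t

Itô's formula for f(t, x): d f(t, B_t) = (f_t + (1/2) f_xx) dt + f_x dB_t. Compute partials of f(t, x) = exp(t/5 + 3*x/5):
  f_t(t,x)  = exp(t/5 + 3*x/5)/5
  f_x(t,x)  = 3*exp(t/5 + 3*x/5)/5
  f_xx(t,x) = 9*exp(t/5 + 3*x/5)/25
Assemble drift = f_t + (1/2) f_xx = 19*exp(t/5 + 3*x/5)/50 and diffusion = f_x = 3*exp(t/5 + 3*x/5)/5. Substituting x = B_t:
  d(exp(3*B_t/5 + t/5)) = (19*exp(3*B_t/5 + t/5)/50) dt + (3*exp(3*B_t/5 + t/5)/5) dB_t.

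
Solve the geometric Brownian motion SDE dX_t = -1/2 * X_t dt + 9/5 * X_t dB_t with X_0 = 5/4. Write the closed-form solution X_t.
X_t = 5/4 * exp((-53/25) * t + (9/5) * B_t)

For GBM dX = mu X dt + sigma X dB with X_0 = x_0, apply Itô to Y = log X: dY = (mu - sigma^2/2) dt + sigma dB, so Y_t = log(x_0) + (mu - sigma^2/2) t + sigma B_t and hence X_t = x_0 * exp((mu - sigma^2/2) t + sigma B_t).
With mu = -1/2, sigma = 9/5, x_0 = 5/4, this gives:
  X_t = 5/4 * exp((-53/25) * t + (9/5) * B_t).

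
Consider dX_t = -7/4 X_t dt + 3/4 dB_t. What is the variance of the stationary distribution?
lim Var(X_t) = 9/56

The OU SDE dX = -theta X dt + sigma dB admits the integrating factor exp(theta t): d(exp(theta t) X_t) = sigma exp(theta t) dB_t. Integrating from 0 to t gives X_t = x_0 * exp(-theta t) + sigma * int_0^t exp(-theta (t-s)) dB_s for any initial x_0. The Itô integral has variance (by the Itô isometry) sigma^2 * int_0^t exp(-2 theta (t - s)) ds = sigma^2 * (1 - exp(-2 theta t)) / (2 theta), independent of x_0.
With theta = 7/4, sigma = 3/4:
  Var(X_t) = (3/4)^2 * (1 - exp(-2*7/4 t)) / (2 * 7/4) = 9/56 - 9*exp(-7*t/2)/56.
As t -> infinity, exp(-2*7/4 t) -> 0, so the stationary variance is sigma^2 / (2 theta) = 9/56.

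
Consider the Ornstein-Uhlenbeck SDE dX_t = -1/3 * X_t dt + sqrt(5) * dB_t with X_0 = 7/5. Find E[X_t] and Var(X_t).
E[X_t] = 7*exp(-t/3)/5; Var(X_t) = 15/2 - 15*exp(-2*t/3)/2

The OU SDE dX = -theta X dt + sigma dB admits the integrating factor exp(theta t): d(exp(theta t) X_t) = sigma exp(theta t) dB_t. Integrating from 0 to t:
  X_t = x_0 * exp(-theta t) + sigma * int_0^t exp(-theta (t-s)) dB_s.
The Itô integral has mean 0 and (by the Itô isometry) variance sigma^2 * int_0^t exp(-2 theta (t - s)) ds = sigma^2 * (1 - exp(-2 theta t)) / (2 theta).
With theta = 1/3, sigma = sqrt(5), x_0 = 7/5:
  E[X_t] = 7/5 * exp(-1/3 t) = 7*exp(-t/3)/5
  Var(X_t) = (sqrt(5))^2 * (1 - exp(-2*1/3 t)) / (2 * 1/3) = 15/2 - 15*exp(-2*t/3)/2.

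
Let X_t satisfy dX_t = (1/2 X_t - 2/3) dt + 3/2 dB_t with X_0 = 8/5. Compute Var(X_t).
Var(X_t) = 9*exp(t)/4 - 9/4

The variance V(t) = Var(X_t) satisfies V'(t) = 2 a V(t) + c^2 with V(0) = 0 (drift coefficient is linear in X, diffusion is constant). With a = 1/2, c = 3/2, the solution is
  V(t) = (c^2 / (2 a)) * (exp(2 a t) - 1)
       = ((3/2)^2 / (2*(1/2))) * (exp(1 t) - 1)
       = 9*exp(t)/4 - 9/4.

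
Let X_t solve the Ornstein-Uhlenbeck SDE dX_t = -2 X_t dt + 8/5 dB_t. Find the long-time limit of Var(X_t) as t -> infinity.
lim Var(X_t) = 16/25

The OU SDE dX = -theta X dt + sigma dB admits the integrating factor exp(theta t): d(exp(theta t) X_t) = sigma exp(theta t) dB_t. Integrating from 0 to t gives X_t = x_0 * exp(-theta t) + sigma * int_0^t exp(-theta (t-s)) dB_s for any initial x_0. The Itô integral has variance (by the Itô isometry) sigma^2 * int_0^t exp(-2 theta (t - s)) ds = sigma^2 * (1 - exp(-2 theta t)) / (2 theta), independent of x_0.
With theta = 2, sigma = 8/5:
  Var(X_t) = (8/5)^2 * (1 - exp(-2*2 t)) / (2 * 2) = 16/25 - 16*exp(-4*t)/25.
As t -> infinity, exp(-2*2 t) -> 0, so the stationary variance is sigma^2 / (2 theta) = 16/25.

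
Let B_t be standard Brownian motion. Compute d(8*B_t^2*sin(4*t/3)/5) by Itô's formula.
d(8*B_t^2*sin(4*t/3)/5) = (32*B_t^2*cos(4*t/3)/15 + 8*sin(4*t/3)/5) dt + (16*B_t*sin(4*t/3)/5) dB_t

Itô's formula for f(t, x): d f(t, B_t) = (f_t + (1/2) f_xx) dt + f_x dB_t. Compute partials of f(t, x) = 8*x^2*sin(4*t/3)/5:
  f_t(t,x)  = 32*x^2*cos(4*t/3)/15
  f_x(t,x)  = 16*x*sin(4*t/3)/5
  f_xx(t,x) = 16*sin(4*t/3)/5
Assemble drift = f_t + (1/2) f_xx = 32*x^2*cos(4*t/3)/15 + 8*sin(4*t/3)/5 and diffusion = f_x = 16*x*sin(4*t/3)/5. Substituting x = B_t:
  d(8*B_t^2*sin(4*t/3)/5) = (32*B_t^2*cos(4*t/3)/15 + 8*sin(4*t/3)/5) dt + (16*B_t*sin(4*t/3)/5) dB_t.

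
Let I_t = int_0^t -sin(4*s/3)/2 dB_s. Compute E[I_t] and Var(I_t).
E[I_t] = 0; Var(I_t) = t/8 - 3*sin(4*t/3)*cos(4*t/3)/32

The Itô integral of a deterministic integrand f(s) has mean 0 because each increment f(s) * (B_{s+ds} - B_s) has mean 0. By the Itô isometry:
  Var( int_0^t f(s) dB_s ) = E[ (int_0^t f(s) dB_s)^2 ] = int_0^t f(s)^2 ds.
Here f(s) = -sin(4*s/3)/2, so f(s)^2 = sin(4*s/3)^2/4. Integrate:
  int_0^t (sin(4*s/3)^2/4) ds = t/8 - 3*sin(4*t/3)*cos(4*t/3)/32.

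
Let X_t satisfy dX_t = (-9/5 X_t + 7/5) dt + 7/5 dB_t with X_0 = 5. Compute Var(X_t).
Var(X_t) = 49/90 - 49*exp(-18*t/5)/90

The variance V(t) = Var(X_t) satisfies V'(t) = 2 a V(t) + c^2 with V(0) = 0 (drift coefficient is linear in X, diffusion is constant). With a = -9/5, c = 7/5, the solution is
  V(t) = (c^2 / (2 a)) * (exp(2 a t) - 1)
       = ((7/5)^2 / (2*(-9/5))) * (exp((-18/5) t) - 1)
       = 49/90 - 49*exp(-18*t/5)/90.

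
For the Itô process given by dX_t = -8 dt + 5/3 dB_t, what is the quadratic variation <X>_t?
<X>_t = 25*t/9

For an Itô process dX_t = a(t) dt + b(t) dB_t, the quadratic variation is <X>_t = int_0^t b(s)^2 ds (the drift term does not contribute). Here b(s) = 5/3, so
  b(s)^2 = 25/9.
Integrating from 0 to t:
  <X>_t = int_0^t (25/9) ds = 25*t/9.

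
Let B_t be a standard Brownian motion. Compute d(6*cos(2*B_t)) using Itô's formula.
d(6*cos(2*B_t)) = (-12*cos(2*B_t)) dt + (-12*sin(2*B_t)) dB_t

Itô's formula for f(B_t) gives d f(B_t) = f'(B_t) dB_t + (1/2) f''(B_t) dt. Compute derivatives of f(x) = 6*cos(2*x):
  f'(x)  = -12*sin(2*x)
  f''(x) = -24*cos(2*x)
Substitute x = B_t and multiply the f'' term by 1/2:
  drift     = (1/2) * (-24*cos(2*x)) evaluated at B_t = -12*cos(2*B_t)
  diffusion = (-12*sin(2*x)) evaluated at B_t = -12*sin(2*B_t)
Therefore d(6*cos(2*B_t)) = (-12*cos(2*B_t)) dt + (-12*sin(2*B_t)) dB_t.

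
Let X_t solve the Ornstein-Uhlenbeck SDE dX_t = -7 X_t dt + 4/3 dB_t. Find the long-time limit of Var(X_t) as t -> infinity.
lim Var(X_t) = 8/63

The OU SDE dX = -theta X dt + sigma dB admits the integrating factor exp(theta t): d(exp(theta t) X_t) = sigma exp(theta t) dB_t. Integrating from 0 to t gives X_t = x_0 * exp(-theta t) + sigma * int_0^t exp(-theta (t-s)) dB_s for any initial x_0. The Itô integral has variance (by the Itô isometry) sigma^2 * int_0^t exp(-2 theta (t - s)) ds = sigma^2 * (1 - exp(-2 theta t)) / (2 theta), independent of x_0.
With theta = 7, sigma = 4/3:
  Var(X_t) = (4/3)^2 * (1 - exp(-2*7 t)) / (2 * 7) = 8/63 - 8*exp(-14*t)/63.
As t -> infinity, exp(-2*7 t) -> 0, so the stationary variance is sigma^2 / (2 theta) = 8/63.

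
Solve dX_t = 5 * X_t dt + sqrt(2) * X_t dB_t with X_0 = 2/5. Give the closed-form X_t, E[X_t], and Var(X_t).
X_t = 2/5 * exp((4) t + (sqrt(2)) B_t); E[X_t] = 2*exp(5*t)/5; Var(X_t) = 4*(exp(2*t) - 1)*exp(10*t)/25

For GBM dX = mu X dt + sigma X dB with X_0 = x_0, apply Itô to Y = log X: dY = (mu - sigma^2/2) dt + sigma dB, so Y_t = log(x_0) + (mu - sigma^2/2) t + sigma B_t and hence X_t = x_0 * exp((mu - sigma^2/2) t + sigma B_t).
With mu = 5, sigma = sqrt(2), x_0 = 2/5, this gives:
  X_t = 2/5 * exp((4) * t + (sqrt(2)) * B_t).
Since sigma*B_t ~ Normal(0, sigma^2 t), E[exp(sigma*B_t)] = exp(sigma^2 t / 2); so E[X_t] = x_0 * exp((mu - sigma^2/2) t) * exp(sigma^2 t / 2) = x_0 * exp(mu t) = 2*exp(5*t)/5.
Var(X_t) = E[X_t^2] - (E[X_t])^2 = x_0^2 * exp(2 mu t) * (exp(sigma^2 t) - 1) = 4*(exp(2*t) - 1)*exp(10*t)/25.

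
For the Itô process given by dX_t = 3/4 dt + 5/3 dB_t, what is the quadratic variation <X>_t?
<X>_t = 25*t/9

For an Itô process dX_t = a(t) dt + b(t) dB_t, the quadratic variation is <X>_t = int_0^t b(s)^2 ds (the drift term does not contribute). Here b(s) = 5/3, so
  b(s)^2 = 25/9.
Integrating from 0 to t:
  <X>_t = int_0^t (25/9) ds = 25*t/9.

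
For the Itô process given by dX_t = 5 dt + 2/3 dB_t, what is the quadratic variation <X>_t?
<X>_t = 4*t/9

For an Itô process dX_t = a(t) dt + b(t) dB_t, the quadratic variation is <X>_t = int_0^t b(s)^2 ds (the drift term does not contribute). Here b(s) = 2/3, so
  b(s)^2 = 4/9.
Integrating from 0 to t:
  <X>_t = int_0^t (4/9) ds = 4*t/9.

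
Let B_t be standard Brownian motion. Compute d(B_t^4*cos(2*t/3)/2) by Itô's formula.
d(B_t^4*cos(2*t/3)/2) = (B_t^2*(-B_t^2*sin(2*t/3) + 9*cos(2*t/3))/3) dt + (2*B_t^3*cos(2*t/3)) dB_t

Itô's formula for f(t, x): d f(t, B_t) = (f_t + (1/2) f_xx) dt + f_x dB_t. Compute partials of f(t, x) = x^4*cos(2*t/3)/2:
  f_t(t,x)  = -x^4*sin(2*t/3)/3
  f_x(t,x)  = 2*x^3*cos(2*t/3)
  f_xx(t,x) = 6*x^2*cos(2*t/3)
Assemble drift = f_t + (1/2) f_xx = x^2*(-x^2*sin(2*t/3) + 9*cos(2*t/3))/3 and diffusion = f_x = 2*x^3*cos(2*t/3). Substituting x = B_t:
  d(B_t^4*cos(2*t/3)/2) = (B_t^2*(-B_t^2*sin(2*t/3) + 9*cos(2*t/3))/3) dt + (2*B_t^3*cos(2*t/3)) dB_t.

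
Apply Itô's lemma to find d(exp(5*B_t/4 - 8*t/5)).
d(exp(5*B_t/4 - 8*t/5)) = (-131*exp(5*B_t/4 - 8*t/5)/160) dt + (5*exp(5*B_t/4 - 8*t/5)/4) dB_t

Itô's formula for f(t, x): d f(t, B_t) = (f_t + (1/2) f_xx) dt + f_x dB_t. Compute partials of f(t, x) = exp(-8*t/5 + 5*x/4):
  f_t(t,x)  = -8*exp(-8*t/5 + 5*x/4)/5
  f_x(t,x)  = 5*exp(-8*t/5 + 5*x/4)/4
  f_xx(t,x) = 25*exp(-8*t/5 + 5*x/4)/16
Assemble drift = f_t + (1/2) f_xx = -131*exp(-8*t/5 + 5*x/4)/160 and diffusion = f_x = 5*exp(-8*t/5 + 5*x/4)/4. Substituting x = B_t:
  d(exp(5*B_t/4 - 8*t/5)) = (-131*exp(5*B_t/4 - 8*t/5)/160) dt + (5*exp(5*B_t/4 - 8*t/5)/4) dB_t.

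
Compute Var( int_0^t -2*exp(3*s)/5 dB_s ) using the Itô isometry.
Var = 2*exp(6*t)/75 - 2/75

The Itô integral of a deterministic integrand f(s) has mean 0 because each increment f(s) * (B_{s+ds} - B_s) has mean 0. By the Itô isometry:
  Var( int_0^t f(s) dB_s ) = E[ (int_0^t f(s) dB_s)^2 ] = int_0^t f(s)^2 ds.
Here f(s) = -2*exp(3*s)/5, so f(s)^2 = 4*exp(6*s)/25. Integrate:
  int_0^t (4*exp(6*s)/25) ds = 2*exp(6*t)/75 - 2/75.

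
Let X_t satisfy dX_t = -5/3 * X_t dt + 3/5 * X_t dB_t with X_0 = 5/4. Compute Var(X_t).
Var(X_t) = (25*exp(9*t/25) - 25)*exp(-10*t/3)/16

For GBM dX = mu X dt + sigma X dB with X_0 = x_0, apply Itô to Y = log X: dY = (mu - sigma^2/2) dt + sigma dB, so Y_t = log(x_0) + (mu - sigma^2/2) t + sigma B_t and hence X_t = x_0 * exp((mu - sigma^2/2) t + sigma B_t).
With mu = -5/3, sigma = 3/5, x_0 = 5/4, this gives:
  X_t = 5/4 * exp((-277/150) * t + (3/5) * B_t).
Since sigma*B_t ~ Normal(0, sigma^2 t), E[exp(sigma*B_t)] = exp(sigma^2 t / 2); so E[X_t] = x_0 * exp((mu - sigma^2/2) t) * exp(sigma^2 t / 2) = x_0 * exp(mu t) = 5*exp(-5*t/3)/4.
Var(X_t) = E[X_t^2] - (E[X_t])^2 = x_0^2 * exp(2 mu t) * (exp(sigma^2 t) - 1) = (25*exp(9*t/25) - 25)*exp(-10*t/3)/16.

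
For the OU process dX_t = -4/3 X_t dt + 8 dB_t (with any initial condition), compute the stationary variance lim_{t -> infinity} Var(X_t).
lim Var(X_t) = 24

The OU SDE dX = -theta X dt + sigma dB admits the integrating factor exp(theta t): d(exp(theta t) X_t) = sigma exp(theta t) dB_t. Integrating from 0 to t gives X_t = x_0 * exp(-theta t) + sigma * int_0^t exp(-theta (t-s)) dB_s for any initial x_0. The Itô integral has variance (by the Itô isometry) sigma^2 * int_0^t exp(-2 theta (t - s)) ds = sigma^2 * (1 - exp(-2 theta t)) / (2 theta), independent of x_0.
With theta = 4/3, sigma = 8:
  Var(X_t) = (8)^2 * (1 - exp(-2*4/3 t)) / (2 * 4/3) = 24 - 24*exp(-8*t/3).
As t -> infinity, exp(-2*4/3 t) -> 0, so the stationary variance is sigma^2 / (2 theta) = 24.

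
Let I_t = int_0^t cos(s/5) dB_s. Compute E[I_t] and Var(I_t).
E[I_t] = 0; Var(I_t) = t/2 + 5*sin(2*t/5)/4

The Itô integral of a deterministic integrand f(s) has mean 0 because each increment f(s) * (B_{s+ds} - B_s) has mean 0. By the Itô isometry:
  Var( int_0^t f(s) dB_s ) = E[ (int_0^t f(s) dB_s)^2 ] = int_0^t f(s)^2 ds.
Here f(s) = cos(s/5), so f(s)^2 = cos(s/5)^2. Integrate:
  int_0^t (cos(s/5)^2) ds = t/2 + 5*sin(2*t/5)/4.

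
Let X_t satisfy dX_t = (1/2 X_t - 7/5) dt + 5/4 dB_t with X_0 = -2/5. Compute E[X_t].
E[X_t] = 14/5 - 16*exp(t/2)/5

Taking expectations and using E[dB_t] = 0, the mean m(t) = E[X_t] satisfies the ODE m'(t) = a m(t) + b with m(0) = x_0. With a = 1/2, b = -7/5, x_0 = -2/5, the solution is
  m(t) = x_0 * exp(a t) + (b/a) * (exp(a t) - 1)
       = (-2/5) * exp((1/2) t) + ((-7/5)/(1/2)) * (exp((1/2) t) - 1)
       = 14/5 - 16*exp(t/2)/5.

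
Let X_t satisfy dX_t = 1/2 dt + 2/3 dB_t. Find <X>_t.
<X>_t = 4*t/9

For an Itô process dX_t = a(t) dt + b(t) dB_t, the quadratic variation is <X>_t = int_0^t b(s)^2 ds (the drift term does not contribute). Here b(s) = 2/3, so
  b(s)^2 = 4/9.
Integrating from 0 to t:
  <X>_t = int_0^t (4/9) ds = 4*t/9.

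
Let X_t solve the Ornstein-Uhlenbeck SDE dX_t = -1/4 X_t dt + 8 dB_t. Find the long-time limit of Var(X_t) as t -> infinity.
lim Var(X_t) = 128

The OU SDE dX = -theta X dt + sigma dB admits the integrating factor exp(theta t): d(exp(theta t) X_t) = sigma exp(theta t) dB_t. Integrating from 0 to t gives X_t = x_0 * exp(-theta t) + sigma * int_0^t exp(-theta (t-s)) dB_s for any initial x_0. The Itô integral has variance (by the Itô isometry) sigma^2 * int_0^t exp(-2 theta (t - s)) ds = sigma^2 * (1 - exp(-2 theta t)) / (2 theta), independent of x_0.
With theta = 1/4, sigma = 8:
  Var(X_t) = (8)^2 * (1 - exp(-2*1/4 t)) / (2 * 1/4) = 128 - 128*exp(-t/2).
As t -> infinity, exp(-2*1/4 t) -> 0, so the stationary variance is sigma^2 / (2 theta) = 128.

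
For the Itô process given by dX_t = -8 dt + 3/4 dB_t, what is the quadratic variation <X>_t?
<X>_t = 9*t/16

For an Itô process dX_t = a(t) dt + b(t) dB_t, the quadratic variation is <X>_t = int_0^t b(s)^2 ds (the drift term does not contribute). Here b(s) = 3/4, so
  b(s)^2 = 9/16.
Integrating from 0 to t:
  <X>_t = int_0^t (9/16) ds = 9*t/16.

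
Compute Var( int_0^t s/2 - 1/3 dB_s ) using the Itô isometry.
Var = t*(3*t^2 - 6*t + 4)/36

The Itô integral of a deterministic integrand f(s) has mean 0 because each increment f(s) * (B_{s+ds} - B_s) has mean 0. By the Itô isometry:
  Var( int_0^t f(s) dB_s ) = E[ (int_0^t f(s) dB_s)^2 ] = int_0^t f(s)^2 ds.
Here f(s) = s/2 - 1/3, so f(s)^2 = (3*s - 2)^2/36. Integrate:
  int_0^t ((3*s - 2)^2/36) ds = t*(3*t^2 - 6*t + 4)/36.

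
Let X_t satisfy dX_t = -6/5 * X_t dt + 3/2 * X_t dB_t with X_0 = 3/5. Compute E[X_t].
E[X_t] = 3*exp(-6*t/5)/5

For GBM dX = mu X dt + sigma X dB with X_0 = x_0, apply Itô to Y = log X: dY = (mu - sigma^2/2) dt + sigma dB, so Y_t = log(x_0) + (mu - sigma^2/2) t + sigma B_t and hence X_t = x_0 * exp((mu - sigma^2/2) t + sigma B_t).
With mu = -6/5, sigma = 3/2, x_0 = 3/5, this gives:
  X_t = 3/5 * exp((-93/40) * t + (3/2) * B_t).
Since sigma*B_t ~ Normal(0, sigma^2 t), E[exp(sigma*B_t)] = exp(sigma^2 t / 2); so E[X_t] = x_0 * exp((mu - sigma^2/2) t) * exp(sigma^2 t / 2) = x_0 * exp(mu t) = 3*exp(-6*t/5)/5.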